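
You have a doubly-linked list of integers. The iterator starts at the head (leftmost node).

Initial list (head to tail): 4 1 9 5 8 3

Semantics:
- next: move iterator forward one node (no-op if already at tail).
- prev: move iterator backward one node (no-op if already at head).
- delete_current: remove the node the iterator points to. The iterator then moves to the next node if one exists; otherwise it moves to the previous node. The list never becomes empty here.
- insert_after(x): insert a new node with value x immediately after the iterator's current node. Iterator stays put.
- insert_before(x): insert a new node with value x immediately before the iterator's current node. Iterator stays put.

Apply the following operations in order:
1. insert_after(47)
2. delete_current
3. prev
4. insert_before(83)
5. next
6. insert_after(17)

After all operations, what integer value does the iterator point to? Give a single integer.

Answer: 1

Derivation:
After 1 (insert_after(47)): list=[4, 47, 1, 9, 5, 8, 3] cursor@4
After 2 (delete_current): list=[47, 1, 9, 5, 8, 3] cursor@47
After 3 (prev): list=[47, 1, 9, 5, 8, 3] cursor@47
After 4 (insert_before(83)): list=[83, 47, 1, 9, 5, 8, 3] cursor@47
After 5 (next): list=[83, 47, 1, 9, 5, 8, 3] cursor@1
After 6 (insert_after(17)): list=[83, 47, 1, 17, 9, 5, 8, 3] cursor@1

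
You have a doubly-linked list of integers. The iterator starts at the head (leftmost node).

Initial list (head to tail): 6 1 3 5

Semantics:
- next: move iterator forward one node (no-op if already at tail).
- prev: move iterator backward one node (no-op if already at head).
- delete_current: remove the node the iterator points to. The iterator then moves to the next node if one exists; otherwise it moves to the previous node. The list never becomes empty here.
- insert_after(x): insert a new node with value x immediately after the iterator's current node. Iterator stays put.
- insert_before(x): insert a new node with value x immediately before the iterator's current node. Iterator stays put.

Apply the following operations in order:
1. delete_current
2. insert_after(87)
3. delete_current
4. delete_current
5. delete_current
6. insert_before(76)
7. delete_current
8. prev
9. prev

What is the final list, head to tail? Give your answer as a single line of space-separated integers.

After 1 (delete_current): list=[1, 3, 5] cursor@1
After 2 (insert_after(87)): list=[1, 87, 3, 5] cursor@1
After 3 (delete_current): list=[87, 3, 5] cursor@87
After 4 (delete_current): list=[3, 5] cursor@3
After 5 (delete_current): list=[5] cursor@5
After 6 (insert_before(76)): list=[76, 5] cursor@5
After 7 (delete_current): list=[76] cursor@76
After 8 (prev): list=[76] cursor@76
After 9 (prev): list=[76] cursor@76

Answer: 76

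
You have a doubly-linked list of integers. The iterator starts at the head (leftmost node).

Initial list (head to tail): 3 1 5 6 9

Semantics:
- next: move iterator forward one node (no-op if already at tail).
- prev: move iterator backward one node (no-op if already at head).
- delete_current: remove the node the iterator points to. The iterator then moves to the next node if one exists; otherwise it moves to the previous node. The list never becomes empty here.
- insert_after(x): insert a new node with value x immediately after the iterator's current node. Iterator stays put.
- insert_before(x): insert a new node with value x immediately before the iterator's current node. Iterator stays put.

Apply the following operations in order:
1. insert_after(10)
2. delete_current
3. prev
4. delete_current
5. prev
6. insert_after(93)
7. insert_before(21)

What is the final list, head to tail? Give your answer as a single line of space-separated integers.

Answer: 21 1 93 5 6 9

Derivation:
After 1 (insert_after(10)): list=[3, 10, 1, 5, 6, 9] cursor@3
After 2 (delete_current): list=[10, 1, 5, 6, 9] cursor@10
After 3 (prev): list=[10, 1, 5, 6, 9] cursor@10
After 4 (delete_current): list=[1, 5, 6, 9] cursor@1
After 5 (prev): list=[1, 5, 6, 9] cursor@1
After 6 (insert_after(93)): list=[1, 93, 5, 6, 9] cursor@1
After 7 (insert_before(21)): list=[21, 1, 93, 5, 6, 9] cursor@1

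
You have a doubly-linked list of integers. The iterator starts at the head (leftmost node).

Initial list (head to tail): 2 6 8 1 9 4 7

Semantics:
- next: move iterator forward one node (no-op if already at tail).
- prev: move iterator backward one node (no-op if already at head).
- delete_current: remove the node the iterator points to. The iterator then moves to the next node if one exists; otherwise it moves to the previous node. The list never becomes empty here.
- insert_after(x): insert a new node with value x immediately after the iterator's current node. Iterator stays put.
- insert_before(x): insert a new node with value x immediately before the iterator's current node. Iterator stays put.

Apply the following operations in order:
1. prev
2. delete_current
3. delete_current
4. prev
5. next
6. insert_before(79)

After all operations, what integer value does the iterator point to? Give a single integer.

After 1 (prev): list=[2, 6, 8, 1, 9, 4, 7] cursor@2
After 2 (delete_current): list=[6, 8, 1, 9, 4, 7] cursor@6
After 3 (delete_current): list=[8, 1, 9, 4, 7] cursor@8
After 4 (prev): list=[8, 1, 9, 4, 7] cursor@8
After 5 (next): list=[8, 1, 9, 4, 7] cursor@1
After 6 (insert_before(79)): list=[8, 79, 1, 9, 4, 7] cursor@1

Answer: 1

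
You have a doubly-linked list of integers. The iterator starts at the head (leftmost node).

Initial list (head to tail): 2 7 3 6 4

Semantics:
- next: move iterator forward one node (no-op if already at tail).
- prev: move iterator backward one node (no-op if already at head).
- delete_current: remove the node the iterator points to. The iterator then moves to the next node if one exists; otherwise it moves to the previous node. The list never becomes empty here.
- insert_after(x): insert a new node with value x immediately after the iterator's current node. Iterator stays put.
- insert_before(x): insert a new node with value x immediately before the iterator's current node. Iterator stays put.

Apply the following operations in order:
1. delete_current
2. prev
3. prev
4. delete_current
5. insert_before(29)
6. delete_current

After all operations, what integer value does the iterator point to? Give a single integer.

Answer: 6

Derivation:
After 1 (delete_current): list=[7, 3, 6, 4] cursor@7
After 2 (prev): list=[7, 3, 6, 4] cursor@7
After 3 (prev): list=[7, 3, 6, 4] cursor@7
After 4 (delete_current): list=[3, 6, 4] cursor@3
After 5 (insert_before(29)): list=[29, 3, 6, 4] cursor@3
After 6 (delete_current): list=[29, 6, 4] cursor@6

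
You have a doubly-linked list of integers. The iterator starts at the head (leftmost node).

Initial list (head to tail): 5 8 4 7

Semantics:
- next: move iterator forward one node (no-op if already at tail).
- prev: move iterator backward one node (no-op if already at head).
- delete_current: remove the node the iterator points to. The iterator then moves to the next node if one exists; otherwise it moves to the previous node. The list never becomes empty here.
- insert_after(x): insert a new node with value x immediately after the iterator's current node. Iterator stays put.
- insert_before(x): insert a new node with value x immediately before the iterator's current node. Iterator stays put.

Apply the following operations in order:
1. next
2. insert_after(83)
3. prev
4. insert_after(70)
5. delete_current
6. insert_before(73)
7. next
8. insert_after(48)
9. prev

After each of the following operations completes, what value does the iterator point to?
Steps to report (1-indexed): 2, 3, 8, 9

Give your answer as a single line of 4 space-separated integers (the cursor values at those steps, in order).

Answer: 8 5 8 70

Derivation:
After 1 (next): list=[5, 8, 4, 7] cursor@8
After 2 (insert_after(83)): list=[5, 8, 83, 4, 7] cursor@8
After 3 (prev): list=[5, 8, 83, 4, 7] cursor@5
After 4 (insert_after(70)): list=[5, 70, 8, 83, 4, 7] cursor@5
After 5 (delete_current): list=[70, 8, 83, 4, 7] cursor@70
After 6 (insert_before(73)): list=[73, 70, 8, 83, 4, 7] cursor@70
After 7 (next): list=[73, 70, 8, 83, 4, 7] cursor@8
After 8 (insert_after(48)): list=[73, 70, 8, 48, 83, 4, 7] cursor@8
After 9 (prev): list=[73, 70, 8, 48, 83, 4, 7] cursor@70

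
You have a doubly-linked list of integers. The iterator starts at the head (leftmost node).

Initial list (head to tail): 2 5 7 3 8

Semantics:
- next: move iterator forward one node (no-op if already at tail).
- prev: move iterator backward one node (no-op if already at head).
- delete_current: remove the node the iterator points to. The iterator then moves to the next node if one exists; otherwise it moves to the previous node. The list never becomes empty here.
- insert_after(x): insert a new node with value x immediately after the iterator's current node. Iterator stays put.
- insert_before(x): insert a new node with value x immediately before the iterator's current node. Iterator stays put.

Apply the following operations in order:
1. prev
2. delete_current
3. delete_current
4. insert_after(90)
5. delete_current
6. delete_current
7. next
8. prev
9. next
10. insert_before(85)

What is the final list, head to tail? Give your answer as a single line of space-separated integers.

Answer: 3 85 8

Derivation:
After 1 (prev): list=[2, 5, 7, 3, 8] cursor@2
After 2 (delete_current): list=[5, 7, 3, 8] cursor@5
After 3 (delete_current): list=[7, 3, 8] cursor@7
After 4 (insert_after(90)): list=[7, 90, 3, 8] cursor@7
After 5 (delete_current): list=[90, 3, 8] cursor@90
After 6 (delete_current): list=[3, 8] cursor@3
After 7 (next): list=[3, 8] cursor@8
After 8 (prev): list=[3, 8] cursor@3
After 9 (next): list=[3, 8] cursor@8
After 10 (insert_before(85)): list=[3, 85, 8] cursor@8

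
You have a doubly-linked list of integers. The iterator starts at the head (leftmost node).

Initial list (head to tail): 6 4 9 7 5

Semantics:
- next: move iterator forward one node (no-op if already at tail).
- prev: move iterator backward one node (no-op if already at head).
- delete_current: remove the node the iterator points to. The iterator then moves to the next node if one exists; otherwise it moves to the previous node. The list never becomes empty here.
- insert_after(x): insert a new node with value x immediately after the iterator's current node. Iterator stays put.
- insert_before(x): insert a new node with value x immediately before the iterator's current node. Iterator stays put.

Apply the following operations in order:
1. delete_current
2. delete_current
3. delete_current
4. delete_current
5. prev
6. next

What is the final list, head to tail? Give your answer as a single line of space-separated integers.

Answer: 5

Derivation:
After 1 (delete_current): list=[4, 9, 7, 5] cursor@4
After 2 (delete_current): list=[9, 7, 5] cursor@9
After 3 (delete_current): list=[7, 5] cursor@7
After 4 (delete_current): list=[5] cursor@5
After 5 (prev): list=[5] cursor@5
After 6 (next): list=[5] cursor@5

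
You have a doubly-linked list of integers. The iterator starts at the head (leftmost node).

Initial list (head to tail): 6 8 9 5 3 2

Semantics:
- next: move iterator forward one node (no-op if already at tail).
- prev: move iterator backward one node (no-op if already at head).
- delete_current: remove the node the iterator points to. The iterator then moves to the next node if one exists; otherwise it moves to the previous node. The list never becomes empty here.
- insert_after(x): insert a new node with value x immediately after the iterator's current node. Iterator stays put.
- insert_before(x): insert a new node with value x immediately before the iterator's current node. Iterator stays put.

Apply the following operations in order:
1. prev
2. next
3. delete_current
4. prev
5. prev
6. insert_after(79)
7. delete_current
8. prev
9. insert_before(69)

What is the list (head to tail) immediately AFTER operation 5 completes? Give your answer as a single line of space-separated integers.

After 1 (prev): list=[6, 8, 9, 5, 3, 2] cursor@6
After 2 (next): list=[6, 8, 9, 5, 3, 2] cursor@8
After 3 (delete_current): list=[6, 9, 5, 3, 2] cursor@9
After 4 (prev): list=[6, 9, 5, 3, 2] cursor@6
After 5 (prev): list=[6, 9, 5, 3, 2] cursor@6

Answer: 6 9 5 3 2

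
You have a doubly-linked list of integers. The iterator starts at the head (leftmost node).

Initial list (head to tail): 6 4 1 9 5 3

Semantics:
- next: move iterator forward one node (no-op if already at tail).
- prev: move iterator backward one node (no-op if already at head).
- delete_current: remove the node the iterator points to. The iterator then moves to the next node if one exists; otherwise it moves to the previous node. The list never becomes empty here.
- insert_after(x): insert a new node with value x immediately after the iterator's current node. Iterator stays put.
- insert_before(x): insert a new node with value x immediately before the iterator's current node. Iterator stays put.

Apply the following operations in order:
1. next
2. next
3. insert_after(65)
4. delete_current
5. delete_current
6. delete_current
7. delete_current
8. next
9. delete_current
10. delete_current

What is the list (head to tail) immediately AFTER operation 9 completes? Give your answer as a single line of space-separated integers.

Answer: 6 4

Derivation:
After 1 (next): list=[6, 4, 1, 9, 5, 3] cursor@4
After 2 (next): list=[6, 4, 1, 9, 5, 3] cursor@1
After 3 (insert_after(65)): list=[6, 4, 1, 65, 9, 5, 3] cursor@1
After 4 (delete_current): list=[6, 4, 65, 9, 5, 3] cursor@65
After 5 (delete_current): list=[6, 4, 9, 5, 3] cursor@9
After 6 (delete_current): list=[6, 4, 5, 3] cursor@5
After 7 (delete_current): list=[6, 4, 3] cursor@3
After 8 (next): list=[6, 4, 3] cursor@3
After 9 (delete_current): list=[6, 4] cursor@4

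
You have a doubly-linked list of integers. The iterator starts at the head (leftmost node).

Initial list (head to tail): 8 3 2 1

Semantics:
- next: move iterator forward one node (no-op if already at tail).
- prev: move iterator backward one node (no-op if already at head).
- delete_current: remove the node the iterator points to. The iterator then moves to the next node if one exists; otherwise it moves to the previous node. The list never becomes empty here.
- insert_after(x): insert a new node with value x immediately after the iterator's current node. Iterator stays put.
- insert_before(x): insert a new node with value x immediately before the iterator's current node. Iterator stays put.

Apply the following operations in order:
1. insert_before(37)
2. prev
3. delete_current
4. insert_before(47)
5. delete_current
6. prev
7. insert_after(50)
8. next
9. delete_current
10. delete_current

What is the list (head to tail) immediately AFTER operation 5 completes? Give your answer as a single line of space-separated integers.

Answer: 47 3 2 1

Derivation:
After 1 (insert_before(37)): list=[37, 8, 3, 2, 1] cursor@8
After 2 (prev): list=[37, 8, 3, 2, 1] cursor@37
After 3 (delete_current): list=[8, 3, 2, 1] cursor@8
After 4 (insert_before(47)): list=[47, 8, 3, 2, 1] cursor@8
After 5 (delete_current): list=[47, 3, 2, 1] cursor@3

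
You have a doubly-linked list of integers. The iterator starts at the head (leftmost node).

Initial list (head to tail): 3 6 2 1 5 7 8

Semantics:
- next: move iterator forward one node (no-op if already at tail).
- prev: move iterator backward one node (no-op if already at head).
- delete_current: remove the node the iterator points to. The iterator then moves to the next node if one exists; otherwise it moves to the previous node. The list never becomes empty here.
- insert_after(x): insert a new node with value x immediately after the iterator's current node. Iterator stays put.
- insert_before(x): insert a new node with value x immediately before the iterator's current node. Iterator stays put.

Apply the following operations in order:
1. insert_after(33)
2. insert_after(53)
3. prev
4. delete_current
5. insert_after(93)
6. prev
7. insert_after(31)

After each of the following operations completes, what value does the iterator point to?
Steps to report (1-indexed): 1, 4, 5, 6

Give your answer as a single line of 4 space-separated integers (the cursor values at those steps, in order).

Answer: 3 53 53 53

Derivation:
After 1 (insert_after(33)): list=[3, 33, 6, 2, 1, 5, 7, 8] cursor@3
After 2 (insert_after(53)): list=[3, 53, 33, 6, 2, 1, 5, 7, 8] cursor@3
After 3 (prev): list=[3, 53, 33, 6, 2, 1, 5, 7, 8] cursor@3
After 4 (delete_current): list=[53, 33, 6, 2, 1, 5, 7, 8] cursor@53
After 5 (insert_after(93)): list=[53, 93, 33, 6, 2, 1, 5, 7, 8] cursor@53
After 6 (prev): list=[53, 93, 33, 6, 2, 1, 5, 7, 8] cursor@53
After 7 (insert_after(31)): list=[53, 31, 93, 33, 6, 2, 1, 5, 7, 8] cursor@53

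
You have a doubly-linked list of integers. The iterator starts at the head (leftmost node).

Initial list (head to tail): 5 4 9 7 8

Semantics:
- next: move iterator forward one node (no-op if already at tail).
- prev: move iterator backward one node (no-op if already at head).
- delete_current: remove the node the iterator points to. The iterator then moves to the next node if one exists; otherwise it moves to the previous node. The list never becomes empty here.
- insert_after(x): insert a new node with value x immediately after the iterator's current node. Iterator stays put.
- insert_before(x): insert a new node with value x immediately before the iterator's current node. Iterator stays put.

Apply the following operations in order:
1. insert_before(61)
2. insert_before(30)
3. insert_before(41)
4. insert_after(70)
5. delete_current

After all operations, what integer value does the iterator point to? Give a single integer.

After 1 (insert_before(61)): list=[61, 5, 4, 9, 7, 8] cursor@5
After 2 (insert_before(30)): list=[61, 30, 5, 4, 9, 7, 8] cursor@5
After 3 (insert_before(41)): list=[61, 30, 41, 5, 4, 9, 7, 8] cursor@5
After 4 (insert_after(70)): list=[61, 30, 41, 5, 70, 4, 9, 7, 8] cursor@5
After 5 (delete_current): list=[61, 30, 41, 70, 4, 9, 7, 8] cursor@70

Answer: 70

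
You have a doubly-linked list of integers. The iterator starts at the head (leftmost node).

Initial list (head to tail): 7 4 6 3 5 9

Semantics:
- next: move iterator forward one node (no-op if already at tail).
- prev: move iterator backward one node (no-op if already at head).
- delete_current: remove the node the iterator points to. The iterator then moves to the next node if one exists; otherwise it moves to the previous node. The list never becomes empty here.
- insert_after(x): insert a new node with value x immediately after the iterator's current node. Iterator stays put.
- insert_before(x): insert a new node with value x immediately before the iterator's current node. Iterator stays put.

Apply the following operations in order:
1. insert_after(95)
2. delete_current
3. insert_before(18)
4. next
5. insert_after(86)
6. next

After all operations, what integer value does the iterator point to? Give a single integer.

Answer: 86

Derivation:
After 1 (insert_after(95)): list=[7, 95, 4, 6, 3, 5, 9] cursor@7
After 2 (delete_current): list=[95, 4, 6, 3, 5, 9] cursor@95
After 3 (insert_before(18)): list=[18, 95, 4, 6, 3, 5, 9] cursor@95
After 4 (next): list=[18, 95, 4, 6, 3, 5, 9] cursor@4
After 5 (insert_after(86)): list=[18, 95, 4, 86, 6, 3, 5, 9] cursor@4
After 6 (next): list=[18, 95, 4, 86, 6, 3, 5, 9] cursor@86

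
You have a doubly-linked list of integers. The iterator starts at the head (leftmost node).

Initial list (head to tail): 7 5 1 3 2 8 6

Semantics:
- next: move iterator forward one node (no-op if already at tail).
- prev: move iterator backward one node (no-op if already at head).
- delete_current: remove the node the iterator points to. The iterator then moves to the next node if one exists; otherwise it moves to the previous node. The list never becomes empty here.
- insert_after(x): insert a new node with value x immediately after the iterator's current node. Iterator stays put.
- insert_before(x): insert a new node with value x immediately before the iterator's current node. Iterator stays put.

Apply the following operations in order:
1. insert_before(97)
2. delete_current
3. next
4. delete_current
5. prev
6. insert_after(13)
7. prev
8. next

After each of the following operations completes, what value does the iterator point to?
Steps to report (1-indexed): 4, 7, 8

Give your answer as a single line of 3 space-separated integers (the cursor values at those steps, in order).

After 1 (insert_before(97)): list=[97, 7, 5, 1, 3, 2, 8, 6] cursor@7
After 2 (delete_current): list=[97, 5, 1, 3, 2, 8, 6] cursor@5
After 3 (next): list=[97, 5, 1, 3, 2, 8, 6] cursor@1
After 4 (delete_current): list=[97, 5, 3, 2, 8, 6] cursor@3
After 5 (prev): list=[97, 5, 3, 2, 8, 6] cursor@5
After 6 (insert_after(13)): list=[97, 5, 13, 3, 2, 8, 6] cursor@5
After 7 (prev): list=[97, 5, 13, 3, 2, 8, 6] cursor@97
After 8 (next): list=[97, 5, 13, 3, 2, 8, 6] cursor@5

Answer: 3 97 5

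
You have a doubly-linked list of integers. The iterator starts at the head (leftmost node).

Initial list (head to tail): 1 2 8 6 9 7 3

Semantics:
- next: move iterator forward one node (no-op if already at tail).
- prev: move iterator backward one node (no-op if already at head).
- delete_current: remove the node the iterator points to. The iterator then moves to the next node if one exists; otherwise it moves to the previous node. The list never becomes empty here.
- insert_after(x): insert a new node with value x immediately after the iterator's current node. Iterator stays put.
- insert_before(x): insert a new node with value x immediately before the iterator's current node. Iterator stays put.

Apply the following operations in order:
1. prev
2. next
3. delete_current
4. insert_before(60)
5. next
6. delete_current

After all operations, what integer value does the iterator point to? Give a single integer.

After 1 (prev): list=[1, 2, 8, 6, 9, 7, 3] cursor@1
After 2 (next): list=[1, 2, 8, 6, 9, 7, 3] cursor@2
After 3 (delete_current): list=[1, 8, 6, 9, 7, 3] cursor@8
After 4 (insert_before(60)): list=[1, 60, 8, 6, 9, 7, 3] cursor@8
After 5 (next): list=[1, 60, 8, 6, 9, 7, 3] cursor@6
After 6 (delete_current): list=[1, 60, 8, 9, 7, 3] cursor@9

Answer: 9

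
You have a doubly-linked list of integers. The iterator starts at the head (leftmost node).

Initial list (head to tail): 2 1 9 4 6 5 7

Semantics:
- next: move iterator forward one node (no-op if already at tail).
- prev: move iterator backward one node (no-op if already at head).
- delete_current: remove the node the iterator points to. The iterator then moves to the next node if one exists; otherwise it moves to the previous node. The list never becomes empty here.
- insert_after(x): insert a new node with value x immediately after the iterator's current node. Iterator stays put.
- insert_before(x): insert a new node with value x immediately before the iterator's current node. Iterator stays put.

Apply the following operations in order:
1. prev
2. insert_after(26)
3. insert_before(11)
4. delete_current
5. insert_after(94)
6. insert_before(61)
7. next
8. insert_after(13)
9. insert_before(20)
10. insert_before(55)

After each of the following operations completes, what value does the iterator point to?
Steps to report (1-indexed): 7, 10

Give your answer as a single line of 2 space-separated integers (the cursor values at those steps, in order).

After 1 (prev): list=[2, 1, 9, 4, 6, 5, 7] cursor@2
After 2 (insert_after(26)): list=[2, 26, 1, 9, 4, 6, 5, 7] cursor@2
After 3 (insert_before(11)): list=[11, 2, 26, 1, 9, 4, 6, 5, 7] cursor@2
After 4 (delete_current): list=[11, 26, 1, 9, 4, 6, 5, 7] cursor@26
After 5 (insert_after(94)): list=[11, 26, 94, 1, 9, 4, 6, 5, 7] cursor@26
After 6 (insert_before(61)): list=[11, 61, 26, 94, 1, 9, 4, 6, 5, 7] cursor@26
After 7 (next): list=[11, 61, 26, 94, 1, 9, 4, 6, 5, 7] cursor@94
After 8 (insert_after(13)): list=[11, 61, 26, 94, 13, 1, 9, 4, 6, 5, 7] cursor@94
After 9 (insert_before(20)): list=[11, 61, 26, 20, 94, 13, 1, 9, 4, 6, 5, 7] cursor@94
After 10 (insert_before(55)): list=[11, 61, 26, 20, 55, 94, 13, 1, 9, 4, 6, 5, 7] cursor@94

Answer: 94 94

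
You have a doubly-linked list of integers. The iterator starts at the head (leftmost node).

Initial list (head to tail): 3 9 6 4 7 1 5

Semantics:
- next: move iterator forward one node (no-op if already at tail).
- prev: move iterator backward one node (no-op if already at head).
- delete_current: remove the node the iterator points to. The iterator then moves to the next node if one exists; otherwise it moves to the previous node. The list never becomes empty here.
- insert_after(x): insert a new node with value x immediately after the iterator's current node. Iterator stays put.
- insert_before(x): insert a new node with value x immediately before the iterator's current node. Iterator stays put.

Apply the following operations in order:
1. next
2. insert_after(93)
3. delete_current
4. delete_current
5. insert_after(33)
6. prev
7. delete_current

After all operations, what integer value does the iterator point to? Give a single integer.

Answer: 6

Derivation:
After 1 (next): list=[3, 9, 6, 4, 7, 1, 5] cursor@9
After 2 (insert_after(93)): list=[3, 9, 93, 6, 4, 7, 1, 5] cursor@9
After 3 (delete_current): list=[3, 93, 6, 4, 7, 1, 5] cursor@93
After 4 (delete_current): list=[3, 6, 4, 7, 1, 5] cursor@6
After 5 (insert_after(33)): list=[3, 6, 33, 4, 7, 1, 5] cursor@6
After 6 (prev): list=[3, 6, 33, 4, 7, 1, 5] cursor@3
After 7 (delete_current): list=[6, 33, 4, 7, 1, 5] cursor@6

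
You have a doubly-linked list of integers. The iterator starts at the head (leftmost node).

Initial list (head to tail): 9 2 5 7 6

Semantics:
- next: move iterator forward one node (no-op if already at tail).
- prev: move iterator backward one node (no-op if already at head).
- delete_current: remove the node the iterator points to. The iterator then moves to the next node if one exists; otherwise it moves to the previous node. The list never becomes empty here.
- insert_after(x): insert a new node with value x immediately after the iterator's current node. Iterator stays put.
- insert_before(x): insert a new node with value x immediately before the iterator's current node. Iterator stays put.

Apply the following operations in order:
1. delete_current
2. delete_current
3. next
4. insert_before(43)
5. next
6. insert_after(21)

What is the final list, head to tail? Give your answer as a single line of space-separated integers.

Answer: 5 43 7 6 21

Derivation:
After 1 (delete_current): list=[2, 5, 7, 6] cursor@2
After 2 (delete_current): list=[5, 7, 6] cursor@5
After 3 (next): list=[5, 7, 6] cursor@7
After 4 (insert_before(43)): list=[5, 43, 7, 6] cursor@7
After 5 (next): list=[5, 43, 7, 6] cursor@6
After 6 (insert_after(21)): list=[5, 43, 7, 6, 21] cursor@6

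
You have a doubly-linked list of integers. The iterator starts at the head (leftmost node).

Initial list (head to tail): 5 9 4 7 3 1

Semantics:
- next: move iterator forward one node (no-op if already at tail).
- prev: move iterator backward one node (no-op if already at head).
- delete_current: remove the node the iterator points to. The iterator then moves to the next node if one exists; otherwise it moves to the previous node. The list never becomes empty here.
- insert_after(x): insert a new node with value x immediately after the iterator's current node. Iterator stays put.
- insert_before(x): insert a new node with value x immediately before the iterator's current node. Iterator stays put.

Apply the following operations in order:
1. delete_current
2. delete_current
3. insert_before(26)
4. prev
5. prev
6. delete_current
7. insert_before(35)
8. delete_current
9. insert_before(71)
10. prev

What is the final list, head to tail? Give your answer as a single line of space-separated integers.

After 1 (delete_current): list=[9, 4, 7, 3, 1] cursor@9
After 2 (delete_current): list=[4, 7, 3, 1] cursor@4
After 3 (insert_before(26)): list=[26, 4, 7, 3, 1] cursor@4
After 4 (prev): list=[26, 4, 7, 3, 1] cursor@26
After 5 (prev): list=[26, 4, 7, 3, 1] cursor@26
After 6 (delete_current): list=[4, 7, 3, 1] cursor@4
After 7 (insert_before(35)): list=[35, 4, 7, 3, 1] cursor@4
After 8 (delete_current): list=[35, 7, 3, 1] cursor@7
After 9 (insert_before(71)): list=[35, 71, 7, 3, 1] cursor@7
After 10 (prev): list=[35, 71, 7, 3, 1] cursor@71

Answer: 35 71 7 3 1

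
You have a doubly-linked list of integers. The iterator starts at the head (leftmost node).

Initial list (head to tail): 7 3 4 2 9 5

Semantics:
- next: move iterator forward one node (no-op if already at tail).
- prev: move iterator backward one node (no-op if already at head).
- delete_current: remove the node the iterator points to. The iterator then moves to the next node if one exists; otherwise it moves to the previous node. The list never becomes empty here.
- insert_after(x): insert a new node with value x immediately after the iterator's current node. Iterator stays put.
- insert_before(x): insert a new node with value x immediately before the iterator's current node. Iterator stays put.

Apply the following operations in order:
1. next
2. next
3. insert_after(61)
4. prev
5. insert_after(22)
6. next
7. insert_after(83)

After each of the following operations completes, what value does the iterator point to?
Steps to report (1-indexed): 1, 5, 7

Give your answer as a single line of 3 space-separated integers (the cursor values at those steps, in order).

After 1 (next): list=[7, 3, 4, 2, 9, 5] cursor@3
After 2 (next): list=[7, 3, 4, 2, 9, 5] cursor@4
After 3 (insert_after(61)): list=[7, 3, 4, 61, 2, 9, 5] cursor@4
After 4 (prev): list=[7, 3, 4, 61, 2, 9, 5] cursor@3
After 5 (insert_after(22)): list=[7, 3, 22, 4, 61, 2, 9, 5] cursor@3
After 6 (next): list=[7, 3, 22, 4, 61, 2, 9, 5] cursor@22
After 7 (insert_after(83)): list=[7, 3, 22, 83, 4, 61, 2, 9, 5] cursor@22

Answer: 3 3 22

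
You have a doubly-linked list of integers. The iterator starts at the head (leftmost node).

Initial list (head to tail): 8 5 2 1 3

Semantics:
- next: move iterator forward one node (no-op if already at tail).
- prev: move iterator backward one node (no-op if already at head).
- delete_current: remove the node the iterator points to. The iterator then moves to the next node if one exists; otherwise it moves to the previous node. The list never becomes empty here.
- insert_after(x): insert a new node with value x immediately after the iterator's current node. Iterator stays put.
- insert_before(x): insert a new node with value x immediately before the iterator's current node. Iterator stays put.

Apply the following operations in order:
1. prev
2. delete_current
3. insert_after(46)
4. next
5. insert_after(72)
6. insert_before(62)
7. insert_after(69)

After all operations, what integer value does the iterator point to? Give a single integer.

Answer: 46

Derivation:
After 1 (prev): list=[8, 5, 2, 1, 3] cursor@8
After 2 (delete_current): list=[5, 2, 1, 3] cursor@5
After 3 (insert_after(46)): list=[5, 46, 2, 1, 3] cursor@5
After 4 (next): list=[5, 46, 2, 1, 3] cursor@46
After 5 (insert_after(72)): list=[5, 46, 72, 2, 1, 3] cursor@46
After 6 (insert_before(62)): list=[5, 62, 46, 72, 2, 1, 3] cursor@46
After 7 (insert_after(69)): list=[5, 62, 46, 69, 72, 2, 1, 3] cursor@46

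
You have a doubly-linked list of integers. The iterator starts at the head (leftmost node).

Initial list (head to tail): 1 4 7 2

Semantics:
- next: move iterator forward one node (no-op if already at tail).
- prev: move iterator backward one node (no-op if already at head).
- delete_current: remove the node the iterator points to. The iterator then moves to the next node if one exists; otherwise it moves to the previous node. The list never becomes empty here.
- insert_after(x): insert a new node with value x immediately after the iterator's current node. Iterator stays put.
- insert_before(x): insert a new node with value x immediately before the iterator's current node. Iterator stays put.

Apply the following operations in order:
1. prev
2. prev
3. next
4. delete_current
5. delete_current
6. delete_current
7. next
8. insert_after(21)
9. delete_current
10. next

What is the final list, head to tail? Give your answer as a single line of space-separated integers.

After 1 (prev): list=[1, 4, 7, 2] cursor@1
After 2 (prev): list=[1, 4, 7, 2] cursor@1
After 3 (next): list=[1, 4, 7, 2] cursor@4
After 4 (delete_current): list=[1, 7, 2] cursor@7
After 5 (delete_current): list=[1, 2] cursor@2
After 6 (delete_current): list=[1] cursor@1
After 7 (next): list=[1] cursor@1
After 8 (insert_after(21)): list=[1, 21] cursor@1
After 9 (delete_current): list=[21] cursor@21
After 10 (next): list=[21] cursor@21

Answer: 21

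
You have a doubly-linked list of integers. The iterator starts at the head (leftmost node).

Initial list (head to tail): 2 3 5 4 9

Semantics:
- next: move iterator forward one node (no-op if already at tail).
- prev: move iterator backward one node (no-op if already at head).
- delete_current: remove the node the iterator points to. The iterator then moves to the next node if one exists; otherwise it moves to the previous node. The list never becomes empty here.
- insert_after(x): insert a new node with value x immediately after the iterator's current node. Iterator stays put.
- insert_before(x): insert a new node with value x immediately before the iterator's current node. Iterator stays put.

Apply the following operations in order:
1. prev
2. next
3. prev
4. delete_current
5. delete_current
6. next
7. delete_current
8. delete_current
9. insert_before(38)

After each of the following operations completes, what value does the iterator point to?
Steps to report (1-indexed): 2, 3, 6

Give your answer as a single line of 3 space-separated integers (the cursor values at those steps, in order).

After 1 (prev): list=[2, 3, 5, 4, 9] cursor@2
After 2 (next): list=[2, 3, 5, 4, 9] cursor@3
After 3 (prev): list=[2, 3, 5, 4, 9] cursor@2
After 4 (delete_current): list=[3, 5, 4, 9] cursor@3
After 5 (delete_current): list=[5, 4, 9] cursor@5
After 6 (next): list=[5, 4, 9] cursor@4
After 7 (delete_current): list=[5, 9] cursor@9
After 8 (delete_current): list=[5] cursor@5
After 9 (insert_before(38)): list=[38, 5] cursor@5

Answer: 3 2 4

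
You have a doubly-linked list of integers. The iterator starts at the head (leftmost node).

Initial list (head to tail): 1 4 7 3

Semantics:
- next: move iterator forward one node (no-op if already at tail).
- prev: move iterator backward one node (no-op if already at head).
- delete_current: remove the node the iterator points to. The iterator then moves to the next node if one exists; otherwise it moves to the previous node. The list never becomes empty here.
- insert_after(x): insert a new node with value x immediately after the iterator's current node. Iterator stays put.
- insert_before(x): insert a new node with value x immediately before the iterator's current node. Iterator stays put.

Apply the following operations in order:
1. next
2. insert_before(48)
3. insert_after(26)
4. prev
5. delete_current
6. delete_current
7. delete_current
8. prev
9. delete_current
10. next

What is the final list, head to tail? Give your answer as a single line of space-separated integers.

Answer: 7 3

Derivation:
After 1 (next): list=[1, 4, 7, 3] cursor@4
After 2 (insert_before(48)): list=[1, 48, 4, 7, 3] cursor@4
After 3 (insert_after(26)): list=[1, 48, 4, 26, 7, 3] cursor@4
After 4 (prev): list=[1, 48, 4, 26, 7, 3] cursor@48
After 5 (delete_current): list=[1, 4, 26, 7, 3] cursor@4
After 6 (delete_current): list=[1, 26, 7, 3] cursor@26
After 7 (delete_current): list=[1, 7, 3] cursor@7
After 8 (prev): list=[1, 7, 3] cursor@1
After 9 (delete_current): list=[7, 3] cursor@7
After 10 (next): list=[7, 3] cursor@3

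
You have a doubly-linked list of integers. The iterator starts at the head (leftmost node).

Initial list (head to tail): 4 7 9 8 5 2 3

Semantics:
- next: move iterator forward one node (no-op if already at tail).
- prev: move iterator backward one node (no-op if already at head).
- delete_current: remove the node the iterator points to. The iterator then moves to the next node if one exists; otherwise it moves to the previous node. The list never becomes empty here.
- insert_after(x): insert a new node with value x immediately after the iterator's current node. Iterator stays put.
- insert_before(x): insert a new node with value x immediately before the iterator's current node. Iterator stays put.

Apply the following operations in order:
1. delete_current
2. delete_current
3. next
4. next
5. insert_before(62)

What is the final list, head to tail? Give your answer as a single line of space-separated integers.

After 1 (delete_current): list=[7, 9, 8, 5, 2, 3] cursor@7
After 2 (delete_current): list=[9, 8, 5, 2, 3] cursor@9
After 3 (next): list=[9, 8, 5, 2, 3] cursor@8
After 4 (next): list=[9, 8, 5, 2, 3] cursor@5
After 5 (insert_before(62)): list=[9, 8, 62, 5, 2, 3] cursor@5

Answer: 9 8 62 5 2 3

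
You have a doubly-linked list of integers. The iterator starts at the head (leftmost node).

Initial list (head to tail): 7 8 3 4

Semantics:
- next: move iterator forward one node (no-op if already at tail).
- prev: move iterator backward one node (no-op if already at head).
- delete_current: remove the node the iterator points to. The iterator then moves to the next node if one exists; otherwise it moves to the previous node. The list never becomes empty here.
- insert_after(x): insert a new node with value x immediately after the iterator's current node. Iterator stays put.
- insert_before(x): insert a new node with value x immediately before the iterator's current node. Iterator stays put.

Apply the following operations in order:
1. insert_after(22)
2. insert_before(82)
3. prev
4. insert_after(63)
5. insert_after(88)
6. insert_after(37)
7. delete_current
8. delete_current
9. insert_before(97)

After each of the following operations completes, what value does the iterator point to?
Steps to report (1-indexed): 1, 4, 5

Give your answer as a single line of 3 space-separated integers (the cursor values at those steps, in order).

Answer: 7 82 82

Derivation:
After 1 (insert_after(22)): list=[7, 22, 8, 3, 4] cursor@7
After 2 (insert_before(82)): list=[82, 7, 22, 8, 3, 4] cursor@7
After 3 (prev): list=[82, 7, 22, 8, 3, 4] cursor@82
After 4 (insert_after(63)): list=[82, 63, 7, 22, 8, 3, 4] cursor@82
After 5 (insert_after(88)): list=[82, 88, 63, 7, 22, 8, 3, 4] cursor@82
After 6 (insert_after(37)): list=[82, 37, 88, 63, 7, 22, 8, 3, 4] cursor@82
After 7 (delete_current): list=[37, 88, 63, 7, 22, 8, 3, 4] cursor@37
After 8 (delete_current): list=[88, 63, 7, 22, 8, 3, 4] cursor@88
After 9 (insert_before(97)): list=[97, 88, 63, 7, 22, 8, 3, 4] cursor@88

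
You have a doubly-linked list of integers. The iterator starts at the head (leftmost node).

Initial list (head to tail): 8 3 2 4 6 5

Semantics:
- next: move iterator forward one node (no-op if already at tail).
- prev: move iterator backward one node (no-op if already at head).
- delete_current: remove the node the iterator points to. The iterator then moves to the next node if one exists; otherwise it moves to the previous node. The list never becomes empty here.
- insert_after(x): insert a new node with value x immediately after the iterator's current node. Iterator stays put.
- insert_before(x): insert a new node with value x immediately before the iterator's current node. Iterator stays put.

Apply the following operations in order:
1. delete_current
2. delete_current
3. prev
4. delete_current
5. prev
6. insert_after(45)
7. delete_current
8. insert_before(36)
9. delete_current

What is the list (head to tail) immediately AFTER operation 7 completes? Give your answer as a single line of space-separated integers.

After 1 (delete_current): list=[3, 2, 4, 6, 5] cursor@3
After 2 (delete_current): list=[2, 4, 6, 5] cursor@2
After 3 (prev): list=[2, 4, 6, 5] cursor@2
After 4 (delete_current): list=[4, 6, 5] cursor@4
After 5 (prev): list=[4, 6, 5] cursor@4
After 6 (insert_after(45)): list=[4, 45, 6, 5] cursor@4
After 7 (delete_current): list=[45, 6, 5] cursor@45

Answer: 45 6 5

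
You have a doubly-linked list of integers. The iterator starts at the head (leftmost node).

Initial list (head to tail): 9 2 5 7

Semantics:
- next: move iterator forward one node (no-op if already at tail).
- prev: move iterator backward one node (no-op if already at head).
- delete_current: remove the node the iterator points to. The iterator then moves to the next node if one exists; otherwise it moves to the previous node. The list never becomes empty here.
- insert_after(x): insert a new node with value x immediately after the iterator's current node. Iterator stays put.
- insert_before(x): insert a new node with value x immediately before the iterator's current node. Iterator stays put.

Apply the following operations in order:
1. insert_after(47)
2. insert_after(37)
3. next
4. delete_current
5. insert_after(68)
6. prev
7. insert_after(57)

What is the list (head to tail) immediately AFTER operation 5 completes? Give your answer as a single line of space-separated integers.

After 1 (insert_after(47)): list=[9, 47, 2, 5, 7] cursor@9
After 2 (insert_after(37)): list=[9, 37, 47, 2, 5, 7] cursor@9
After 3 (next): list=[9, 37, 47, 2, 5, 7] cursor@37
After 4 (delete_current): list=[9, 47, 2, 5, 7] cursor@47
After 5 (insert_after(68)): list=[9, 47, 68, 2, 5, 7] cursor@47

Answer: 9 47 68 2 5 7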